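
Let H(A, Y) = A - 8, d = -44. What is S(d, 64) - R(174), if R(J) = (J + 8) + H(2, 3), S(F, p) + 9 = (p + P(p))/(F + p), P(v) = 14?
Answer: -1811/10 ≈ -181.10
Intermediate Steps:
S(F, p) = -9 + (14 + p)/(F + p) (S(F, p) = -9 + (p + 14)/(F + p) = -9 + (14 + p)/(F + p))
H(A, Y) = -8 + A
R(J) = 2 + J (R(J) = (J + 8) + (-8 + 2) = (8 + J) - 6 = 2 + J)
S(d, 64) - R(174) = (14 - 9*(-44) - 8*64)/(-44 + 64) - (2 + 174) = (14 + 396 - 512)/20 - 1*176 = (1/20)*(-102) - 176 = -51/10 - 176 = -1811/10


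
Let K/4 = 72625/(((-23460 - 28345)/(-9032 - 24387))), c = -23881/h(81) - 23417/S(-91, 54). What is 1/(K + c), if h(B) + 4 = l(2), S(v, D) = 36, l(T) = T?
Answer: 372996/74110315601 ≈ 5.0330e-6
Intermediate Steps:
h(B) = -2 (h(B) = -4 + 2 = -2)
c = 406441/36 (c = -23881/(-2) - 23417/36 = -23881*(-1/2) - 23417*1/36 = 23881/2 - 23417/36 = 406441/36 ≈ 11290.)
K = 1941643900/10361 (K = 4*(72625/(((-23460 - 28345)/(-9032 - 24387)))) = 4*(72625/((-51805/(-33419)))) = 4*(72625/((-51805*(-1/33419)))) = 4*(72625/(51805/33419)) = 4*(72625*(33419/51805)) = 4*(485410975/10361) = 1941643900/10361 ≈ 1.8740e+5)
1/(K + c) = 1/(1941643900/10361 + 406441/36) = 1/(74110315601/372996) = 372996/74110315601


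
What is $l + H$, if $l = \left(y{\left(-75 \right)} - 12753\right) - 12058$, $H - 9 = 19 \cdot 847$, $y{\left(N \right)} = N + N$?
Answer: $-8859$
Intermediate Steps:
$y{\left(N \right)} = 2 N$
$H = 16102$ ($H = 9 + 19 \cdot 847 = 9 + 16093 = 16102$)
$l = -24961$ ($l = \left(2 \left(-75\right) - 12753\right) - 12058 = \left(-150 - 12753\right) - 12058 = -12903 - 12058 = -24961$)
$l + H = -24961 + 16102 = -8859$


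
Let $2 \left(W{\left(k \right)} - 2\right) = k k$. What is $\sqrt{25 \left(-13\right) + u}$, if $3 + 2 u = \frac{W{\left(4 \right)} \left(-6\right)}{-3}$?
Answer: $\frac{i \sqrt{1266}}{2} \approx 17.79 i$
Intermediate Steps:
$W{\left(k \right)} = 2 + \frac{k^{2}}{2}$ ($W{\left(k \right)} = 2 + \frac{k k}{2} = 2 + \frac{k^{2}}{2}$)
$u = \frac{17}{2}$ ($u = - \frac{3}{2} + \frac{\left(2 + \frac{4^{2}}{2}\right) \left(-6\right) \frac{1}{-3}}{2} = - \frac{3}{2} + \frac{\left(2 + \frac{1}{2} \cdot 16\right) \left(-6\right) \left(- \frac{1}{3}\right)}{2} = - \frac{3}{2} + \frac{\left(2 + 8\right) \left(-6\right) \left(- \frac{1}{3}\right)}{2} = - \frac{3}{2} + \frac{10 \left(-6\right) \left(- \frac{1}{3}\right)}{2} = - \frac{3}{2} + \frac{\left(-60\right) \left(- \frac{1}{3}\right)}{2} = - \frac{3}{2} + \frac{1}{2} \cdot 20 = - \frac{3}{2} + 10 = \frac{17}{2} \approx 8.5$)
$\sqrt{25 \left(-13\right) + u} = \sqrt{25 \left(-13\right) + \frac{17}{2}} = \sqrt{-325 + \frac{17}{2}} = \sqrt{- \frac{633}{2}} = \frac{i \sqrt{1266}}{2}$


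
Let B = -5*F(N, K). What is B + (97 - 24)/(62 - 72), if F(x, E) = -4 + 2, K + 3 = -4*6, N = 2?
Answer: 27/10 ≈ 2.7000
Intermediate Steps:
K = -27 (K = -3 - 4*6 = -3 - 24 = -27)
F(x, E) = -2
B = 10 (B = -5*(-2) = 10)
B + (97 - 24)/(62 - 72) = 10 + (97 - 24)/(62 - 72) = 10 + 73/(-10) = 10 + 73*(-1/10) = 10 - 73/10 = 27/10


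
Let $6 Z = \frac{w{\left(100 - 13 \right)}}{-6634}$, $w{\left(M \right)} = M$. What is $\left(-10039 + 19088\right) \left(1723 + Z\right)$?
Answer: $\frac{206866791015}{13268} \approx 1.5591 \cdot 10^{7}$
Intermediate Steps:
$Z = - \frac{29}{13268}$ ($Z = \frac{\left(100 - 13\right) \frac{1}{-6634}}{6} = \frac{87 \left(- \frac{1}{6634}\right)}{6} = \frac{1}{6} \left(- \frac{87}{6634}\right) = - \frac{29}{13268} \approx -0.0021857$)
$\left(-10039 + 19088\right) \left(1723 + Z\right) = \left(-10039 + 19088\right) \left(1723 - \frac{29}{13268}\right) = 9049 \cdot \frac{22860735}{13268} = \frac{206866791015}{13268}$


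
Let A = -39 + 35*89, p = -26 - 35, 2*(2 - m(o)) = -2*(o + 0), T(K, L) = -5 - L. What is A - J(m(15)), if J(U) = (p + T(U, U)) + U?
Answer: 3142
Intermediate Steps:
m(o) = 2 + o (m(o) = 2 - (-1)*(o + 0) = 2 - (-1)*o = 2 + o)
p = -61
J(U) = -66 (J(U) = (-61 + (-5 - U)) + U = (-66 - U) + U = -66)
A = 3076 (A = -39 + 3115 = 3076)
A - J(m(15)) = 3076 - 1*(-66) = 3076 + 66 = 3142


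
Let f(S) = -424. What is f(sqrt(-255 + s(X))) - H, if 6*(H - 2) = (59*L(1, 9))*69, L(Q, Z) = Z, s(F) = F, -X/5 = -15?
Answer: -13065/2 ≈ -6532.5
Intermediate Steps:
X = 75 (X = -5*(-15) = 75)
H = 12217/2 (H = 2 + ((59*9)*69)/6 = 2 + (531*69)/6 = 2 + (1/6)*36639 = 2 + 12213/2 = 12217/2 ≈ 6108.5)
f(sqrt(-255 + s(X))) - H = -424 - 1*12217/2 = -424 - 12217/2 = -13065/2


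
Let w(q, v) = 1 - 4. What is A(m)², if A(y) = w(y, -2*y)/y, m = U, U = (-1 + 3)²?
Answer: 9/16 ≈ 0.56250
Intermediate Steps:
w(q, v) = -3
U = 4 (U = 2² = 4)
m = 4
A(y) = -3/y
A(m)² = (-3/4)² = (-3*¼)² = (-¾)² = 9/16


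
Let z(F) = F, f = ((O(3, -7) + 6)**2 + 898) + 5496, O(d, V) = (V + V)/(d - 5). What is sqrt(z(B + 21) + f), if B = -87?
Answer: sqrt(6497) ≈ 80.604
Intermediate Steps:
O(d, V) = 2*V/(-5 + d) (O(d, V) = (2*V)/(-5 + d) = 2*V/(-5 + d))
f = 6563 (f = ((2*(-7)/(-5 + 3) + 6)**2 + 898) + 5496 = ((2*(-7)/(-2) + 6)**2 + 898) + 5496 = ((2*(-7)*(-1/2) + 6)**2 + 898) + 5496 = ((7 + 6)**2 + 898) + 5496 = (13**2 + 898) + 5496 = (169 + 898) + 5496 = 1067 + 5496 = 6563)
sqrt(z(B + 21) + f) = sqrt((-87 + 21) + 6563) = sqrt(-66 + 6563) = sqrt(6497)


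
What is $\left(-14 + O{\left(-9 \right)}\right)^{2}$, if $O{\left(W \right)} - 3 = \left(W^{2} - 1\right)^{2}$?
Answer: $40819321$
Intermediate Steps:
$O{\left(W \right)} = 3 + \left(-1 + W^{2}\right)^{2}$ ($O{\left(W \right)} = 3 + \left(W^{2} - 1\right)^{2} = 3 + \left(-1 + W^{2}\right)^{2}$)
$\left(-14 + O{\left(-9 \right)}\right)^{2} = \left(-14 + \left(3 + \left(-1 + \left(-9\right)^{2}\right)^{2}\right)\right)^{2} = \left(-14 + \left(3 + \left(-1 + 81\right)^{2}\right)\right)^{2} = \left(-14 + \left(3 + 80^{2}\right)\right)^{2} = \left(-14 + \left(3 + 6400\right)\right)^{2} = \left(-14 + 6403\right)^{2} = 6389^{2} = 40819321$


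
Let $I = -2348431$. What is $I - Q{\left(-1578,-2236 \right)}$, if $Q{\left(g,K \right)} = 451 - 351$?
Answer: $-2348531$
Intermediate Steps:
$Q{\left(g,K \right)} = 100$
$I - Q{\left(-1578,-2236 \right)} = -2348431 - 100 = -2348531$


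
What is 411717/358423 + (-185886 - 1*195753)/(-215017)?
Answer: 225314349486/77067038191 ≈ 2.9236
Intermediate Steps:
411717/358423 + (-185886 - 1*195753)/(-215017) = 411717*(1/358423) + (-185886 - 195753)*(-1/215017) = 411717/358423 - 381639*(-1/215017) = 411717/358423 + 381639/215017 = 225314349486/77067038191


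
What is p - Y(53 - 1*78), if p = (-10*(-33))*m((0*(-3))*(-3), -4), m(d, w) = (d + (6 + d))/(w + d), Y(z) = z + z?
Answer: -445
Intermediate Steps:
Y(z) = 2*z
m(d, w) = (6 + 2*d)/(d + w)
p = -495 (p = (-10*(-33))*(2*(3 + (0*(-3))*(-3))/((0*(-3))*(-3) - 4)) = 330*(2*(3 + 0*(-3))/(0*(-3) - 4)) = 330*(2*(3 + 0)/(0 - 4)) = 330*(2*3/(-4)) = 330*(2*(-1/4)*3) = 330*(-3/2) = -495)
p - Y(53 - 1*78) = -495 - 2*(53 - 1*78) = -495 - 2*(53 - 78) = -495 - 2*(-25) = -495 - 1*(-50) = -495 + 50 = -445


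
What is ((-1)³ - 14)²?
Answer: 225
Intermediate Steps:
((-1)³ - 14)² = (-1 - 14)² = (-15)² = 225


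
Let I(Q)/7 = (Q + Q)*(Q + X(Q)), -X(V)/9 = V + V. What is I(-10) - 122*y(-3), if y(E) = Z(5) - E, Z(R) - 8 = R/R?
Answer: -25264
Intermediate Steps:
X(V) = -18*V (X(V) = -9*(V + V) = -18*V)
Z(R) = 9 (Z(R) = 8 + R/R = 8 + 1 = 9)
I(Q) = -238*Q² (I(Q) = 7*((Q + Q)*(Q - 18*Q)) = 7*((2*Q)*(-17*Q)) = 7*(-34*Q²) = -238*Q²)
y(E) = 9 - E
I(-10) - 122*y(-3) = -238*(-10)² - 122*(9 - 1*(-3)) = -238*100 - 122*(9 + 3) = -23800 - 122*12 = -23800 - 1464 = -25264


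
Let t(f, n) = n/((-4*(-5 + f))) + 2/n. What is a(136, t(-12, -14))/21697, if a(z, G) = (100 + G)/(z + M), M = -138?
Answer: -23717/10327772 ≈ -0.0022964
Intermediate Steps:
t(f, n) = 2/n + n/(20 - 4*f) (t(f, n) = n/(20 - 4*f) + 2/n = 2/n + n/(20 - 4*f))
a(z, G) = (100 + G)/(-138 + z) (a(z, G) = (100 + G)/(z - 138) = (100 + G)/(-138 + z))
a(136, t(-12, -14))/21697 = ((100 + (1/4)*(-40 - 1*(-14)**2 + 8*(-12))/(-14*(-5 - 12)))/(-138 + 136))/21697 = ((100 + (1/4)*(-1/14)*(-40 - 1*196 - 96)/(-17))/(-2))*(1/21697) = -(100 + (1/4)*(-1/14)*(-1/17)*(-40 - 196 - 96))/2*(1/21697) = -(100 + (1/4)*(-1/14)*(-1/17)*(-332))/2*(1/21697) = -(100 - 83/238)/2*(1/21697) = -1/2*23717/238*(1/21697) = -23717/476*1/21697 = -23717/10327772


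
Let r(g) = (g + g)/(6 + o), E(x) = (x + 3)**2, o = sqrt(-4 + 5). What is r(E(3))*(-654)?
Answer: -47088/7 ≈ -6726.9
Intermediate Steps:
o = 1 (o = sqrt(1) = 1)
E(x) = (3 + x)**2
r(g) = 2*g/7 (r(g) = (g + g)/(6 + 1) = (2*g)/7 = (2*g)*(1/7) = 2*g/7)
r(E(3))*(-654) = (2*(3 + 3)**2/7)*(-654) = ((2/7)*6**2)*(-654) = ((2/7)*36)*(-654) = (72/7)*(-654) = -47088/7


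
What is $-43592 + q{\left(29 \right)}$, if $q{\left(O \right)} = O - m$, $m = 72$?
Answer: $-43635$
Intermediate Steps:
$q{\left(O \right)} = -72 + O$ ($q{\left(O \right)} = O - 72 = -72 + O$)
$-43592 + q{\left(29 \right)} = -43592 + \left(-72 + 29\right) = -43592 - 43 = -43635$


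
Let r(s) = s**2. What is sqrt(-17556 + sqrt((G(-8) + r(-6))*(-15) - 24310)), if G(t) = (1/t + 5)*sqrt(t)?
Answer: sqrt(-70224 + 2*sqrt(5)*sqrt(-19880 - 117*I*sqrt(2)))/2 ≈ 0.59488 - 132.5*I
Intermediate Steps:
G(t) = sqrt(t)*(5 + 1/t) (G(t) = (5 + 1/t)*sqrt(t) = sqrt(t)*(5 + 1/t))
sqrt(-17556 + sqrt((G(-8) + r(-6))*(-15) - 24310)) = sqrt(-17556 + sqrt(((1 + 5*(-8))/sqrt(-8) + (-6)**2)*(-15) - 24310)) = sqrt(-17556 + sqrt(((-I*sqrt(2)/4)*(1 - 40) + 36)*(-15) - 24310)) = sqrt(-17556 + sqrt((-I*sqrt(2)/4*(-39) + 36)*(-15) - 24310)) = sqrt(-17556 + sqrt((39*I*sqrt(2)/4 + 36)*(-15) - 24310)) = sqrt(-17556 + sqrt((36 + 39*I*sqrt(2)/4)*(-15) - 24310)) = sqrt(-17556 + sqrt((-540 - 585*I*sqrt(2)/4) - 24310)) = sqrt(-17556 + sqrt(-24850 - 585*I*sqrt(2)/4))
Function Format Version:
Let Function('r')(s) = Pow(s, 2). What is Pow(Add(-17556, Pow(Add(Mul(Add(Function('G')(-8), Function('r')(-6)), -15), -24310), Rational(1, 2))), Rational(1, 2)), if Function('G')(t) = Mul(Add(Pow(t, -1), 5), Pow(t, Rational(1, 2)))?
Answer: Mul(Rational(1, 2), Pow(Add(-70224, Mul(2, Pow(5, Rational(1, 2)), Pow(Add(-19880, Mul(-117, I, Pow(2, Rational(1, 2)))), Rational(1, 2)))), Rational(1, 2))) ≈ Add(0.59488, Mul(-132.50, I))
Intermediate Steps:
Function('G')(t) = Mul(Pow(t, Rational(1, 2)), Add(5, Pow(t, -1))) (Function('G')(t) = Mul(Add(5, Pow(t, -1)), Pow(t, Rational(1, 2))) = Mul(Pow(t, Rational(1, 2)), Add(5, Pow(t, -1))))
Pow(Add(-17556, Pow(Add(Mul(Add(Function('G')(-8), Function('r')(-6)), -15), -24310), Rational(1, 2))), Rational(1, 2)) = Pow(Add(-17556, Pow(Add(Mul(Add(Mul(Pow(-8, Rational(-1, 2)), Add(1, Mul(5, -8))), Pow(-6, 2)), -15), -24310), Rational(1, 2))), Rational(1, 2)) = Pow(Add(-17556, Pow(Add(Mul(Add(Mul(Mul(Rational(-1, 4), I, Pow(2, Rational(1, 2))), Add(1, -40)), 36), -15), -24310), Rational(1, 2))), Rational(1, 2)) = Pow(Add(-17556, Pow(Add(Mul(Add(Mul(Mul(Rational(-1, 4), I, Pow(2, Rational(1, 2))), -39), 36), -15), -24310), Rational(1, 2))), Rational(1, 2)) = Pow(Add(-17556, Pow(Add(Mul(Add(Mul(Rational(39, 4), I, Pow(2, Rational(1, 2))), 36), -15), -24310), Rational(1, 2))), Rational(1, 2)) = Pow(Add(-17556, Pow(Add(Mul(Add(36, Mul(Rational(39, 4), I, Pow(2, Rational(1, 2)))), -15), -24310), Rational(1, 2))), Rational(1, 2)) = Pow(Add(-17556, Pow(Add(Add(-540, Mul(Rational(-585, 4), I, Pow(2, Rational(1, 2)))), -24310), Rational(1, 2))), Rational(1, 2)) = Pow(Add(-17556, Pow(Add(-24850, Mul(Rational(-585, 4), I, Pow(2, Rational(1, 2)))), Rational(1, 2))), Rational(1, 2))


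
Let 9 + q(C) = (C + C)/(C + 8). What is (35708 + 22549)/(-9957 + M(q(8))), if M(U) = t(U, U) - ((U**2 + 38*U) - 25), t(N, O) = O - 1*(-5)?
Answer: -58257/9695 ≈ -6.0090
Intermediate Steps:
t(N, O) = 5 + O (t(N, O) = O + 5 = 5 + O)
q(C) = -9 + 2*C/(8 + C) (q(C) = -9 + (C + C)/(C + 8) = -9 + (2*C)/(8 + C) = -9 + 2*C/(8 + C))
M(U) = 30 - U**2 - 37*U (M(U) = (5 + U) - ((U**2 + 38*U) - 25) = (5 + U) - (-25 + U**2 + 38*U) = (5 + U) + (25 - U**2 - 38*U) = 30 - U**2 - 37*U)
(35708 + 22549)/(-9957 + M(q(8))) = (35708 + 22549)/(-9957 + (30 - ((-72 - 7*8)/(8 + 8))**2 - 37*(-72 - 7*8)/(8 + 8))) = 58257/(-9957 + (30 - ((-72 - 56)/16)**2 - 37*(-72 - 56)/16)) = 58257/(-9957 + (30 - ((1/16)*(-128))**2 - 37*(-128)/16)) = 58257/(-9957 + (30 - 1*(-8)**2 - 37*(-8))) = 58257/(-9957 + (30 - 1*64 + 296)) = 58257/(-9957 + (30 - 64 + 296)) = 58257/(-9957 + 262) = 58257/(-9695) = 58257*(-1/9695) = -58257/9695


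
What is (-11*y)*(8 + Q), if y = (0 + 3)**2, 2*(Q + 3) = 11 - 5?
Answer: -792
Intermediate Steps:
Q = 0 (Q = -3 + (11 - 5)/2 = -3 + (1/2)*6 = -3 + 3 = 0)
y = 9 (y = 3**2 = 9)
(-11*y)*(8 + Q) = (-11*9)*(8 + 0) = -99*8 = -792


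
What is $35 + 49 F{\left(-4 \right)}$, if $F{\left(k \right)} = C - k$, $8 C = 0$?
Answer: $231$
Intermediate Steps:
$C = 0$ ($C = \frac{1}{8} \cdot 0 = 0$)
$F{\left(k \right)} = - k$ ($F{\left(k \right)} = 0 - k = - k$)
$35 + 49 F{\left(-4 \right)} = 35 + 49 \left(\left(-1\right) \left(-4\right)\right) = 35 + 49 \cdot 4 = 35 + 196 = 231$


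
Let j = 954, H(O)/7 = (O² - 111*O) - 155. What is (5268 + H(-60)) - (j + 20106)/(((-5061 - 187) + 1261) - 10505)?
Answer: 275364134/3623 ≈ 76005.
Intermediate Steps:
H(O) = -1085 - 777*O + 7*O² (H(O) = 7*((O² - 111*O) - 155) = 7*(-155 + O² - 111*O) = -1085 - 777*O + 7*O²)
(5268 + H(-60)) - (j + 20106)/(((-5061 - 187) + 1261) - 10505) = (5268 + (-1085 - 777*(-60) + 7*(-60)²)) - (954 + 20106)/(((-5061 - 187) + 1261) - 10505) = (5268 + (-1085 + 46620 + 7*3600)) - 21060/((-5248 + 1261) - 10505) = (5268 + (-1085 + 46620 + 25200)) - 21060/(-3987 - 10505) = (5268 + 70735) - 21060/(-14492) = 76003 - 21060*(-1)/14492 = 76003 - 1*(-5265/3623) = 76003 + 5265/3623 = 275364134/3623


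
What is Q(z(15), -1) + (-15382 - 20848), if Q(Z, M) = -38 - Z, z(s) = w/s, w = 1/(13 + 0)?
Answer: -7072261/195 ≈ -36268.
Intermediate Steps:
w = 1/13 ≈ 0.076923
z(s) = 1/(13*s)
Q(z(15), -1) + (-15382 - 20848) = (-38 - 1/(13*15)) + (-15382 - 20848) = (-38 - 1/(13*15)) - 36230 = (-38 - 1*1/195) - 36230 = (-38 - 1/195) - 36230 = -7411/195 - 36230 = -7072261/195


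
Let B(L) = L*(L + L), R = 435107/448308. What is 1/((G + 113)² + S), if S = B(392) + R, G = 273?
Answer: 448308/204574134899 ≈ 2.1914e-6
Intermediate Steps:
R = 435107/448308 (R = 435107*(1/448308) = 435107/448308 ≈ 0.97055)
B(L) = 2*L² (B(L) = L*(2*L) = 2*L²)
S = 137778036131/448308 (S = 2*392² + 435107/448308 = 2*153664 + 435107/448308 = 307328 + 435107/448308 = 137778036131/448308 ≈ 3.0733e+5)
1/((G + 113)² + S) = 1/((273 + 113)² + 137778036131/448308) = 1/(386² + 137778036131/448308) = 1/(148996 + 137778036131/448308) = 1/(204574134899/448308) = 448308/204574134899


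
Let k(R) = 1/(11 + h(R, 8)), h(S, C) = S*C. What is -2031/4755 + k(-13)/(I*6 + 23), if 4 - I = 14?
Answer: -2327972/5453985 ≈ -0.42684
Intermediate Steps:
I = -10 (I = 4 - 1*14 = 4 - 14 = -10)
h(S, C) = C*S
k(R) = 1/(11 + 8*R)
-2031/4755 + k(-13)/(I*6 + 23) = -2031/4755 + 1/((11 + 8*(-13))*(-10*6 + 23)) = -2031*1/4755 + 1/((11 - 104)*(-60 + 23)) = -677/1585 + 1/(-93*(-37)) = -677/1585 - 1/93*(-1/37) = -677/1585 + 1/3441 = -2327972/5453985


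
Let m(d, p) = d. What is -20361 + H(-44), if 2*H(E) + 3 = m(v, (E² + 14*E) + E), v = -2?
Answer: -40727/2 ≈ -20364.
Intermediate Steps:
H(E) = -5/2 (H(E) = -3/2 + (½)*(-2) = -3/2 - 1 = -5/2)
-20361 + H(-44) = -20361 - 5/2 = -40727/2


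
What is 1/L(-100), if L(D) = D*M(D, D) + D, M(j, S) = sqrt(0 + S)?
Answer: -1/10100 + I/1010 ≈ -9.901e-5 + 0.0009901*I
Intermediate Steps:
M(j, S) = sqrt(S)
L(D) = D + D**(3/2) (L(D) = D*sqrt(D) + D = D**(3/2) + D = D + D**(3/2))
1/L(-100) = 1/(-100 + (-100)**(3/2)) = 1/(-100 - 1000*I) = (-100 + 1000*I)/1010000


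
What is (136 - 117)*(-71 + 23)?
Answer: -912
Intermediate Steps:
(136 - 117)*(-71 + 23) = 19*(-48) = -912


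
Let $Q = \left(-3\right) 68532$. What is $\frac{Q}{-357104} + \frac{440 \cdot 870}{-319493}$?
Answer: $- \frac{612180417}{983553692} \approx -0.62242$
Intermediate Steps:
$Q = -205596$
$\frac{Q}{-357104} + \frac{440 \cdot 870}{-319493} = - \frac{205596}{-357104} + \frac{440 \cdot 870}{-319493} = \left(-205596\right) \left(- \frac{1}{357104}\right) + 382800 \left(- \frac{1}{319493}\right) = \frac{51399}{89276} - \frac{13200}{11017} = - \frac{612180417}{983553692}$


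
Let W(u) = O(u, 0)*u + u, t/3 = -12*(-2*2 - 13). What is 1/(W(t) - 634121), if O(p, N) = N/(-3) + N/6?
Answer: -1/633509 ≈ -1.5785e-6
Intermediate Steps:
t = 612 (t = 3*(-12*(-2*2 - 13)) = 3*(-12*(-4 - 13)) = 3*(-12*(-17)) = 3*204 = 612)
O(p, N) = -N/6 (O(p, N) = N*(-⅓) + N*(⅙) = -N/3 + N/6 = -N/6)
W(u) = u (W(u) = (-⅙*0)*u + u = 0*u + u = 0 + u = u)
1/(W(t) - 634121) = 1/(612 - 634121) = 1/(-633509) = -1/633509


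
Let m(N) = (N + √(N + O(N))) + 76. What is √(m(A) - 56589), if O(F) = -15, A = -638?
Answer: √(-57151 + I*√653) ≈ 0.0535 + 239.06*I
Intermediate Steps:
m(N) = 76 + N + √(-15 + N) (m(N) = (N + √(N - 15)) + 76 = (N + √(-15 + N)) + 76 = 76 + N + √(-15 + N))
√(m(A) - 56589) = √((76 - 638 + √(-15 - 638)) - 56589) = √((76 - 638 + √(-653)) - 56589) = √((76 - 638 + I*√653) - 56589) = √((-562 + I*√653) - 56589) = √(-57151 + I*√653)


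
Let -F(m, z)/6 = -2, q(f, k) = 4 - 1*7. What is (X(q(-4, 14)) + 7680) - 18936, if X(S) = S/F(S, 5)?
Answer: -45025/4 ≈ -11256.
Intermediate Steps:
q(f, k) = -3 (q(f, k) = 4 - 7 = -3)
F(m, z) = 12 (F(m, z) = -6*(-2) = 12)
X(S) = S/12
(X(q(-4, 14)) + 7680) - 18936 = ((1/12)*(-3) + 7680) - 18936 = (-1/4 + 7680) - 18936 = 30719/4 - 18936 = -45025/4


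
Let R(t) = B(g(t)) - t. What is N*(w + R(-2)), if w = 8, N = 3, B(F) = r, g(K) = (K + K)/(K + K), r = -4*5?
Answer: -30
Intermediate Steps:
r = -20
g(K) = 1 (g(K) = (2*K)/((2*K)) = (2*K)*(1/(2*K)) = 1)
B(F) = -20
R(t) = -20 - t
N*(w + R(-2)) = 3*(8 + (-20 - 1*(-2))) = 3*(8 + (-20 + 2)) = 3*(8 - 18) = 3*(-10) = -30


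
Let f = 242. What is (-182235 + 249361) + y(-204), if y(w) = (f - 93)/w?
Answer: 13693555/204 ≈ 67125.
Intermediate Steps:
y(w) = 149/w (y(w) = (242 - 93)/w = 149/w)
(-182235 + 249361) + y(-204) = (-182235 + 249361) + 149/(-204) = 67126 + 149*(-1/204) = 67126 - 149/204 = 13693555/204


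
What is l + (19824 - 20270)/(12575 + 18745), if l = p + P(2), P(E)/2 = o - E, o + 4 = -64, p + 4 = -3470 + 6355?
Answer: 42923837/15660 ≈ 2741.0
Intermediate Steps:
p = 2881 (p = -4 + (-3470 + 6355) = -4 + 2885 = 2881)
o = -68 (o = -4 - 64 = -68)
P(E) = -136 - 2*E (P(E) = 2*(-68 - E) = -136 - 2*E)
l = 2741 (l = 2881 + (-136 - 2*2) = 2881 + (-136 - 4) = 2881 - 140 = 2741)
l + (19824 - 20270)/(12575 + 18745) = 2741 + (19824 - 20270)/(12575 + 18745) = 2741 - 446/31320 = 2741 - 446*1/31320 = 2741 - 223/15660 = 42923837/15660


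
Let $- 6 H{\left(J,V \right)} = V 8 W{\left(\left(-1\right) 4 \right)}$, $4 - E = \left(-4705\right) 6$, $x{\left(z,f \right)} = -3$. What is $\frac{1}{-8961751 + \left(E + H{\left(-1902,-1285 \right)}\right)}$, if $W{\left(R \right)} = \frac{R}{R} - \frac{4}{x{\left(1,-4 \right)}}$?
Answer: $- \frac{9}{80365673} \approx -1.1199 \cdot 10^{-7}$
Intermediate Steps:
$W{\left(R \right)} = \frac{7}{3}$ ($W{\left(R \right)} = \frac{R}{R} - \frac{4}{-3} = 1 - - \frac{4}{3} = 1 + \frac{4}{3} = \frac{7}{3}$)
$E = 28234$ ($E = 4 - \left(-4705\right) 6 = 4 - -28230 = 4 + 28230 = 28234$)
$H{\left(J,V \right)} = - \frac{28 V}{9}$ ($H{\left(J,V \right)} = - \frac{V 8 \cdot \frac{7}{3}}{6} = - \frac{8 V \frac{7}{3}}{6} = - \frac{\frac{56}{3} V}{6} = - \frac{28 V}{9}$)
$\frac{1}{-8961751 + \left(E + H{\left(-1902,-1285 \right)}\right)} = \frac{1}{-8961751 + \left(28234 - - \frac{35980}{9}\right)} = \frac{1}{-8961751 + \left(28234 + \frac{35980}{9}\right)} = \frac{1}{-8961751 + \frac{290086}{9}} = \frac{1}{- \frac{80365673}{9}} = - \frac{9}{80365673}$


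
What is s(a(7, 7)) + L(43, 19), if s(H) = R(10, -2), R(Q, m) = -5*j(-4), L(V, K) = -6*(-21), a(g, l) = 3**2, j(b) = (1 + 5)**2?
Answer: -54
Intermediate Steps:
j(b) = 36 (j(b) = 6**2 = 36)
a(g, l) = 9
L(V, K) = 126
R(Q, m) = -180 (R(Q, m) = -5*36 = -180)
s(H) = -180
s(a(7, 7)) + L(43, 19) = -180 + 126 = -54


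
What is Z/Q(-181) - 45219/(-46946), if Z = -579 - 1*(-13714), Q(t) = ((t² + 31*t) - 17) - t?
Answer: 462936869/320570761 ≈ 1.4441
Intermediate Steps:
Q(t) = -17 + t² + 30*t (Q(t) = (-17 + t² + 31*t) - t = -17 + t² + 30*t)
Z = 13135 (Z = -579 + 13714 = 13135)
Z/Q(-181) - 45219/(-46946) = 13135/(-17 + (-181)² + 30*(-181)) - 45219/(-46946) = 13135/(-17 + 32761 - 5430) - 45219*(-1/46946) = 13135/27314 + 45219/46946 = 462936869/320570761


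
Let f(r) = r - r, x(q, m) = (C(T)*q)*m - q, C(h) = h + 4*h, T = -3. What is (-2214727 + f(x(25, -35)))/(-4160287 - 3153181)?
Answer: 2214727/7313468 ≈ 0.30283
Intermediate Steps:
C(h) = 5*h
x(q, m) = -q - 15*m*q (x(q, m) = ((5*(-3))*q)*m - q = (-15*q)*m - q = -15*m*q - q = -q - 15*m*q)
f(r) = 0
(-2214727 + f(x(25, -35)))/(-4160287 - 3153181) = (-2214727 + 0)/(-4160287 - 3153181) = -2214727/(-7313468) = -2214727*(-1/7313468) = 2214727/7313468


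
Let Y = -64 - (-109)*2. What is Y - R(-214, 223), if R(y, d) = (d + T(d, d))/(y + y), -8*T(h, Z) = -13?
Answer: 529093/3424 ≈ 154.52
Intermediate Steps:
T(h, Z) = 13/8 (T(h, Z) = -⅛*(-13) = 13/8)
Y = 154 (Y = -64 - 109*(-2) = -64 + 218 = 154)
R(y, d) = (13/8 + d)/(2*y) (R(y, d) = (d + 13/8)/(y + y) = (13/8 + d)/((2*y)) = (13/8 + d)*(1/(2*y)) = (13/8 + d)/(2*y))
Y - R(-214, 223) = 154 - (13 + 8*223)/(16*(-214)) = 154 - (-1)*(13 + 1784)/(16*214) = 154 - (-1)*1797/(16*214) = 154 - 1*(-1797/3424) = 154 + 1797/3424 = 529093/3424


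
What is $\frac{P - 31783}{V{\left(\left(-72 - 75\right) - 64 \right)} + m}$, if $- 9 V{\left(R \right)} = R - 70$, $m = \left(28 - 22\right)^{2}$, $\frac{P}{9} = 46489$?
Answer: $\frac{3479562}{605} \approx 5751.3$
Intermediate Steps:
$P = 418401$ ($P = 9 \cdot 46489 = 418401$)
$m = 36$ ($m = 6^{2} = 36$)
$V{\left(R \right)} = \frac{70}{9} - \frac{R}{9}$ ($V{\left(R \right)} = - \frac{R - 70}{9} = - \frac{-70 + R}{9} = \frac{70}{9} - \frac{R}{9}$)
$\frac{P - 31783}{V{\left(\left(-72 - 75\right) - 64 \right)} + m} = \frac{418401 - 31783}{\left(\frac{70}{9} - \frac{\left(-72 - 75\right) - 64}{9}\right) + 36} = \frac{386618}{\left(\frac{70}{9} - \frac{-147 - 64}{9}\right) + 36} = \frac{386618}{\left(\frac{70}{9} - - \frac{211}{9}\right) + 36} = \frac{386618}{\left(\frac{70}{9} + \frac{211}{9}\right) + 36} = \frac{386618}{\frac{281}{9} + 36} = \frac{386618}{\frac{605}{9}} = 386618 \cdot \frac{9}{605} = \frac{3479562}{605}$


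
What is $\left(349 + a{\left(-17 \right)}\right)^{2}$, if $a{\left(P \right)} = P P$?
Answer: $407044$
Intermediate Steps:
$a{\left(P \right)} = P^{2}$
$\left(349 + a{\left(-17 \right)}\right)^{2} = \left(349 + \left(-17\right)^{2}\right)^{2} = \left(349 + 289\right)^{2} = 638^{2} = 407044$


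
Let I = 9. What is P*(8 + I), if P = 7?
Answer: 119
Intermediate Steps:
P*(8 + I) = 7*(8 + 9) = 7*17 = 119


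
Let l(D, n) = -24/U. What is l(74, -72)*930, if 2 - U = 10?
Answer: 2790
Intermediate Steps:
U = -8 (U = 2 - 1*10 = 2 - 10 = -8)
l(D, n) = 3 (l(D, n) = -24/(-8) = -24*(-⅛) = 3)
l(74, -72)*930 = 3*930 = 2790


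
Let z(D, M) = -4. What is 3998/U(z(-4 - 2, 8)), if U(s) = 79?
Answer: 3998/79 ≈ 50.608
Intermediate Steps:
3998/U(z(-4 - 2, 8)) = 3998/79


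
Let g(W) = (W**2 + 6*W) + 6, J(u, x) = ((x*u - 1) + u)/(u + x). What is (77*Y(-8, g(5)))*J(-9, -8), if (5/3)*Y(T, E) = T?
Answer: 114576/85 ≈ 1348.0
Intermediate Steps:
J(u, x) = (-1 + u + u*x)/(u + x) (J(u, x) = ((u*x - 1) + u)/(u + x) = ((-1 + u*x) + u)/(u + x) = (-1 + u + u*x)/(u + x))
g(W) = 6 + W**2 + 6*W
Y(T, E) = 3*T/5
(77*Y(-8, g(5)))*J(-9, -8) = (77*((3/5)*(-8)))*((-1 - 9 - 9*(-8))/(-9 - 8)) = (77*(-24/5))*((-1 - 9 + 72)/(-17)) = -(-1848)*62/85 = -1848/5*(-62/17) = 114576/85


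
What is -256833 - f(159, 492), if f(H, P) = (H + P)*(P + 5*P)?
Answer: -2178585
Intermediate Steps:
f(H, P) = 6*P*(H + P) (f(H, P) = (H + P)*(6*P) = 6*P*(H + P))
-256833 - f(159, 492) = -256833 - 6*492*(159 + 492) = -256833 - 6*492*651 = -256833 - 1*1921752 = -256833 - 1921752 = -2178585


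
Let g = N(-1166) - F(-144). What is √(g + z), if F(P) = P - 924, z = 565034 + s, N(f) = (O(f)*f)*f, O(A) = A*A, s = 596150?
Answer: 2*√462098419847 ≈ 1.3596e+6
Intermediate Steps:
O(A) = A²
N(f) = f⁴ (N(f) = (f²*f)*f = f³*f = f⁴)
z = 1161184 (z = 565034 + 596150 = 1161184)
F(P) = -924 + P
g = 1848392518204 (g = (-1166)⁴ - (-924 - 144) = 1848392517136 - 1*(-1068) = 1848392517136 + 1068 = 1848392518204)
√(g + z) = √(1848392518204 + 1161184) = √1848393679388 = 2*√462098419847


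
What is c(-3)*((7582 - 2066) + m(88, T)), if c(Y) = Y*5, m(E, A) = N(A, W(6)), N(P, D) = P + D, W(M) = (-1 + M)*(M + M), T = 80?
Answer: -84840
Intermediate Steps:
W(M) = 2*M*(-1 + M) (W(M) = (-1 + M)*(2*M) = 2*M*(-1 + M))
N(P, D) = D + P
m(E, A) = 60 + A (m(E, A) = 2*6*(-1 + 6) + A = 2*6*5 + A = 60 + A)
c(Y) = 5*Y
c(-3)*((7582 - 2066) + m(88, T)) = (5*(-3))*((7582 - 2066) + (60 + 80)) = -15*(5516 + 140) = -15*5656 = -84840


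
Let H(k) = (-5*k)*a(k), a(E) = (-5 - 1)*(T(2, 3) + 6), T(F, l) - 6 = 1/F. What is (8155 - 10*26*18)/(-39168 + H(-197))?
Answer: -3475/113043 ≈ -0.030740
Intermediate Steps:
T(F, l) = 6 + 1/F
a(E) = -75 (a(E) = (-5 - 1)*((6 + 1/2) + 6) = -6*((6 + 1/2) + 6) = -6*(13/2 + 6) = -6*25/2 = -75)
H(k) = 375*k (H(k) = -5*k*(-75) = 375*k)
(8155 - 10*26*18)/(-39168 + H(-197)) = (8155 - 10*26*18)/(-39168 + 375*(-197)) = (8155 - 260*18)/(-39168 - 73875) = (8155 - 4680)/(-113043) = 3475*(-1/113043) = -3475/113043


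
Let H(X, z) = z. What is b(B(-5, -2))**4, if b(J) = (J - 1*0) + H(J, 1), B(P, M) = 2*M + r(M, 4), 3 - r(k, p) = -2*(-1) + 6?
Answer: 4096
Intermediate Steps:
r(k, p) = -5 (r(k, p) = 3 - (-2*(-1) + 6) = 3 - (2 + 6) = 3 - 1*8 = 3 - 8 = -5)
B(P, M) = -5 + 2*M (B(P, M) = 2*M - 5 = -5 + 2*M)
b(J) = 1 + J (b(J) = (J - 1*0) + 1 = (J + 0) + 1 = J + 1 = 1 + J)
b(B(-5, -2))**4 = (1 + (-5 + 2*(-2)))**4 = (1 + (-5 - 4))**4 = (1 - 9)**4 = (-8)**4 = 4096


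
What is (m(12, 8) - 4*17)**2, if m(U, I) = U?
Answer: 3136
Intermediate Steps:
(m(12, 8) - 4*17)**2 = (12 - 4*17)**2 = (12 - 68)**2 = (-56)**2 = 3136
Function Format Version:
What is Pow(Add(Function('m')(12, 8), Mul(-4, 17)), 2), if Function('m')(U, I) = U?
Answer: 3136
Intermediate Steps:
Pow(Add(Function('m')(12, 8), Mul(-4, 17)), 2) = Pow(Add(12, Mul(-4, 17)), 2) = Pow(Add(12, -68), 2) = Pow(-56, 2) = 3136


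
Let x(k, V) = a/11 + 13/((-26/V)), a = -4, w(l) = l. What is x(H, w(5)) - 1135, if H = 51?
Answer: -25033/22 ≈ -1137.9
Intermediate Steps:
x(k, V) = -4/11 - V/2 (x(k, V) = -4/11 + 13/((-26/V)) = -4*1/11 + 13*(-V/26) = -4/11 - V/2)
x(H, w(5)) - 1135 = (-4/11 - ½*5) - 1135 = (-4/11 - 5/2) - 1135 = -63/22 - 1135 = -25033/22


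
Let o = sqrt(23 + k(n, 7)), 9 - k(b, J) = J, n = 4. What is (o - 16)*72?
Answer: -792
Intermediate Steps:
k(b, J) = 9 - J
o = 5 (o = sqrt(23 + (9 - 1*7)) = sqrt(23 + (9 - 7)) = sqrt(23 + 2) = sqrt(25) = 5)
(o - 16)*72 = (5 - 16)*72 = -11*72 = -792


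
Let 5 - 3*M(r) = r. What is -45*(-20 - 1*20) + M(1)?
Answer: 5404/3 ≈ 1801.3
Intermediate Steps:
M(r) = 5/3 - r/3
-45*(-20 - 1*20) + M(1) = -45*(-20 - 1*20) + (5/3 - ⅓*1) = -45*(-20 - 20) + (5/3 - ⅓) = -45*(-40) + 4/3 = 1800 + 4/3 = 5404/3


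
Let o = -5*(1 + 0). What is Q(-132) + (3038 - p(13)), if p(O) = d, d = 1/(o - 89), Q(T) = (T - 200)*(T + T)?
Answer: 8524485/94 ≈ 90686.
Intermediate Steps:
o = -5 (o = -5*1 = -5)
Q(T) = 2*T*(-200 + T) (Q(T) = (-200 + T)*(2*T) = 2*T*(-200 + T))
d = -1/94 (d = 1/(-5 - 89) = 1/(-94) = -1/94 ≈ -0.010638)
p(O) = -1/94
Q(-132) + (3038 - p(13)) = 2*(-132)*(-200 - 132) + (3038 - 1*(-1/94)) = 2*(-132)*(-332) + (3038 + 1/94) = 87648 + 285573/94 = 8524485/94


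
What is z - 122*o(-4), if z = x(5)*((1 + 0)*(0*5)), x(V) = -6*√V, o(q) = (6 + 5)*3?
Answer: -4026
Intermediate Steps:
o(q) = 33 (o(q) = 11*3 = 33)
z = 0 (z = (-6*√5)*((1 + 0)*(0*5)) = (-6*√5)*(1*0) = -6*√5*0 = 0)
z - 122*o(-4) = 0 - 122*33 = 0 - 4026 = -4026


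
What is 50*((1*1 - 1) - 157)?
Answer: -7850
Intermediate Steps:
50*((1*1 - 1) - 157) = 50*((1 - 1) - 157) = 50*(0 - 157) = 50*(-157) = -7850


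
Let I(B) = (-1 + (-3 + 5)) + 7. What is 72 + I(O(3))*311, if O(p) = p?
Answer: 2560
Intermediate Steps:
I(B) = 8 (I(B) = (-1 + 2) + 7 = 1 + 7 = 8)
72 + I(O(3))*311 = 72 + 8*311 = 72 + 2488 = 2560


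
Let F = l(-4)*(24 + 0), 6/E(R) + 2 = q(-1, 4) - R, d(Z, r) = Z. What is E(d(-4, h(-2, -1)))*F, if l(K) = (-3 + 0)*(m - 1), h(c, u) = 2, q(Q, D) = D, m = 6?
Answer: -360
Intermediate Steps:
l(K) = -15 (l(K) = (-3 + 0)*(6 - 1) = -3*5 = -15)
E(R) = 6/(2 - R) (E(R) = 6/(-2 + (4 - R)) = 6/(2 - R))
F = -360 (F = -15*(24 + 0) = -15*24 = -360)
E(d(-4, h(-2, -1)))*F = -6/(-2 - 4)*(-360) = -6/(-6)*(-360) = -6*(-⅙)*(-360) = 1*(-360) = -360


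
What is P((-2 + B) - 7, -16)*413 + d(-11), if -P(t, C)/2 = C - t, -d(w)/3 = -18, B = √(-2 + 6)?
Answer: 7488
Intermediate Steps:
B = 2 (B = √4 = 2)
d(w) = 54 (d(w) = -3*(-18) = 54)
P(t, C) = -2*C + 2*t (P(t, C) = -2*(C - t) = -2*C + 2*t)
P((-2 + B) - 7, -16)*413 + d(-11) = (-2*(-16) + 2*((-2 + 2) - 7))*413 + 54 = (32 + 2*(0 - 7))*413 + 54 = (32 + 2*(-7))*413 + 54 = (32 - 14)*413 + 54 = 18*413 + 54 = 7434 + 54 = 7488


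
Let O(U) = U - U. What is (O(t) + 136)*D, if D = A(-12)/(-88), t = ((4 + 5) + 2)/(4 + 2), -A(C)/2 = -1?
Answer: -34/11 ≈ -3.0909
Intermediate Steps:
A(C) = 2 (A(C) = -2*(-1) = 2)
t = 11/6 (t = (9 + 2)/6 = 11*(⅙) = 11/6 ≈ 1.8333)
O(U) = 0
D = -1/44 (D = 2/(-88) = 2*(-1/88) = -1/44 ≈ -0.022727)
(O(t) + 136)*D = (0 + 136)*(-1/44) = 136*(-1/44) = -34/11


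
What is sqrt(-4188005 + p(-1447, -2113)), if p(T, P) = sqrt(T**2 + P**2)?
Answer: sqrt(-4188005 + sqrt(6558578)) ≈ 2045.8*I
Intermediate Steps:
p(T, P) = sqrt(P**2 + T**2)
sqrt(-4188005 + p(-1447, -2113)) = sqrt(-4188005 + sqrt((-2113)**2 + (-1447)**2)) = sqrt(-4188005 + sqrt(4464769 + 2093809)) = sqrt(-4188005 + sqrt(6558578))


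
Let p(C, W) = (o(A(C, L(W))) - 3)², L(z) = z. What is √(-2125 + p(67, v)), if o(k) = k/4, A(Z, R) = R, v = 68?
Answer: I*√1929 ≈ 43.92*I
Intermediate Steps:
o(k) = k/4 (o(k) = k*(¼) = k/4)
p(C, W) = (-3 + W/4)² (p(C, W) = (W/4 - 3)² = (-3 + W/4)²)
√(-2125 + p(67, v)) = √(-2125 + (-12 + 68)²/16) = √(-2125 + (1/16)*56²) = √(-2125 + (1/16)*3136) = √(-2125 + 196) = √(-1929) = I*√1929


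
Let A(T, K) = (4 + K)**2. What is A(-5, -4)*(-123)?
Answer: 0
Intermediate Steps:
A(-5, -4)*(-123) = (4 - 4)**2*(-123) = 0**2*(-123) = 0*(-123) = 0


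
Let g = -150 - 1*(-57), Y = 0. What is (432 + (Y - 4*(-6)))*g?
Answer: -42408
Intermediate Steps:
g = -93 (g = -150 + 57 = -93)
(432 + (Y - 4*(-6)))*g = (432 + (0 - 4*(-6)))*(-93) = (432 + (0 + 24))*(-93) = (432 + 24)*(-93) = 456*(-93) = -42408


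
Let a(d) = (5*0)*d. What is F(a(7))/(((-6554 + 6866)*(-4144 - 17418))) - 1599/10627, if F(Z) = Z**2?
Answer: -1599/10627 ≈ -0.15047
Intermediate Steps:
a(d) = 0 (a(d) = 0*d = 0)
F(a(7))/(((-6554 + 6866)*(-4144 - 17418))) - 1599/10627 = 0**2/(((-6554 + 6866)*(-4144 - 17418))) - 1599/10627 = 0/((312*(-21562))) - 1599*1/10627 = 0/(-6727344) - 1599/10627 = 0*(-1/6727344) - 1599/10627 = 0 - 1599/10627 = -1599/10627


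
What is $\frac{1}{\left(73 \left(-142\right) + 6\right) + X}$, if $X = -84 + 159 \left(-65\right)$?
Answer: $- \frac{1}{20779} \approx -4.8126 \cdot 10^{-5}$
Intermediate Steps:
$X = -10419$ ($X = -84 - 10335 = -10419$)
$\frac{1}{\left(73 \left(-142\right) + 6\right) + X} = \frac{1}{\left(73 \left(-142\right) + 6\right) - 10419} = \frac{1}{\left(-10366 + 6\right) - 10419} = \frac{1}{-10360 - 10419} = \frac{1}{-20779} = - \frac{1}{20779}$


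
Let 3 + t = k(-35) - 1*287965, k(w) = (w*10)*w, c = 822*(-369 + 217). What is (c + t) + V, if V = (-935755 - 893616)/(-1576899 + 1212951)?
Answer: -145818304205/363948 ≈ -4.0066e+5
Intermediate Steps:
c = -124944 (c = 822*(-152) = -124944)
V = 1829371/363948 (V = -1829371/(-363948) = -1829371*(-1/363948) = 1829371/363948 ≈ 5.0265)
k(w) = 10*w² (k(w) = (10*w)*w = 10*w²)
t = -275718 (t = -3 + (10*(-35)² - 1*287965) = -3 + (10*1225 - 287965) = -3 + (12250 - 287965) = -3 - 275715 = -275718)
(c + t) + V = (-124944 - 275718) + 1829371/363948 = -400662 + 1829371/363948 = -145818304205/363948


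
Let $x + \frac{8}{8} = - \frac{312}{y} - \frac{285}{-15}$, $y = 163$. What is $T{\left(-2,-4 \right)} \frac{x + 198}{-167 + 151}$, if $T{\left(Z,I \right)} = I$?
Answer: $\frac{8724}{163} \approx 53.521$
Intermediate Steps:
$x = \frac{2622}{163}$ ($x = -1 - \left(-19 + \frac{312}{163}\right) = -1 - - \frac{2785}{163} = -1 + \left(- \frac{312}{163} + 19\right) = -1 + \frac{2785}{163} = \frac{2622}{163} \approx 16.086$)
$T{\left(-2,-4 \right)} \frac{x + 198}{-167 + 151} = - 4 \frac{\frac{2622}{163} + 198}{-167 + 151} = - 4 \frac{34896}{163 \left(-16\right)} = - 4 \cdot \frac{34896}{163} \left(- \frac{1}{16}\right) = \left(-4\right) \left(- \frac{2181}{163}\right) = \frac{8724}{163}$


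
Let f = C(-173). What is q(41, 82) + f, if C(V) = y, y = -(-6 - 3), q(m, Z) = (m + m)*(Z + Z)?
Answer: 13457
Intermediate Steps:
q(m, Z) = 4*Z*m (q(m, Z) = (2*m)*(2*Z) = 4*Z*m)
y = 9 (y = -1*(-9) = 9)
C(V) = 9
f = 9
q(41, 82) + f = 4*82*41 + 9 = 13448 + 9 = 13457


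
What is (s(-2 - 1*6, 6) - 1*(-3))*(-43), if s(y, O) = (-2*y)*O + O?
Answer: -4515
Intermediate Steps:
s(y, O) = O - 2*O*y (s(y, O) = -2*O*y + O = O - 2*O*y)
(s(-2 - 1*6, 6) - 1*(-3))*(-43) = (6*(1 - 2*(-2 - 1*6)) - 1*(-3))*(-43) = (6*(1 - 2*(-2 - 6)) + 3)*(-43) = (6*(1 - 2*(-8)) + 3)*(-43) = (6*(1 + 16) + 3)*(-43) = (6*17 + 3)*(-43) = (102 + 3)*(-43) = 105*(-43) = -4515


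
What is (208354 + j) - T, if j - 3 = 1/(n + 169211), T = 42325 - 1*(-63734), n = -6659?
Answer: 16628744497/162552 ≈ 1.0230e+5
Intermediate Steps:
T = 106059 (T = 42325 + 63734 = 106059)
j = 487657/162552 (j = 3 + 1/(-6659 + 169211) = 3 + 1/162552 = 487657/162552 ≈ 3.0000)
(208354 + j) - T = (208354 + 487657/162552) - 1*106059 = 33868847065/162552 - 106059 = 16628744497/162552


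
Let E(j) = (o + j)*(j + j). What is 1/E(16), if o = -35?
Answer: -1/608 ≈ -0.0016447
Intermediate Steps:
E(j) = 2*j*(-35 + j) (E(j) = (-35 + j)*(j + j) = (-35 + j)*(2*j) = 2*j*(-35 + j))
1/E(16) = 1/(2*16*(-35 + 16)) = 1/(2*16*(-19)) = 1/(-608) = -1/608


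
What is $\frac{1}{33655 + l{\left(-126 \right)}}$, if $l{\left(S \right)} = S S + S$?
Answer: $\frac{1}{49405} \approx 2.0241 \cdot 10^{-5}$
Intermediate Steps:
$l{\left(S \right)} = S + S^{2}$ ($l{\left(S \right)} = S^{2} + S = S + S^{2}$)
$\frac{1}{33655 + l{\left(-126 \right)}} = \frac{1}{33655 - 126 \left(1 - 126\right)} = \frac{1}{33655 - -15750} = \frac{1}{33655 + 15750} = \frac{1}{49405}$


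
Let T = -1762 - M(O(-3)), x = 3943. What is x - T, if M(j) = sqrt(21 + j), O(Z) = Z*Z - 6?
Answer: 5705 + 2*sqrt(6) ≈ 5709.9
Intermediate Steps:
O(Z) = -6 + Z**2 (O(Z) = Z**2 - 6 = -6 + Z**2)
T = -1762 - 2*sqrt(6) (T = -1762 - sqrt(21 + (-6 + (-3)**2)) = -1762 - sqrt(21 + (-6 + 9)) = -1762 - sqrt(21 + 3) = -1762 - sqrt(24) = -1762 - 2*sqrt(6) ≈ -1766.9)
x - T = 3943 - (-1762 - 2*sqrt(6)) = 3943 + (1762 + 2*sqrt(6)) = 5705 + 2*sqrt(6)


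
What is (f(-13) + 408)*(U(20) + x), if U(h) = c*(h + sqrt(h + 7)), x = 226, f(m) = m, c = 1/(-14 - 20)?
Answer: 1513640/17 - 1185*sqrt(3)/34 ≈ 88977.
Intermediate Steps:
c = -1/34 (c = 1/(-34) = -1/34 ≈ -0.029412)
U(h) = -h/34 - sqrt(7 + h)/34 (U(h) = -(h + sqrt(h + 7))/34 = -(h + sqrt(7 + h))/34 = -h/34 - sqrt(7 + h)/34)
(f(-13) + 408)*(U(20) + x) = (-13 + 408)*((-1/34*20 - sqrt(7 + 20)/34) + 226) = 395*((-10/17 - 3*sqrt(3)/34) + 226) = 395*(3832/17 - 3*sqrt(3)/34) = 1513640/17 - 1185*sqrt(3)/34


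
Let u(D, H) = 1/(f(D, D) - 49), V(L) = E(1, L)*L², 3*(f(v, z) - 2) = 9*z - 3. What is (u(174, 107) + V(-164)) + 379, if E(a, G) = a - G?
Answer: 2103715807/474 ≈ 4.4382e+6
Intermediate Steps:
f(v, z) = 1 + 3*z (f(v, z) = 2 + (9*z - 3)/3 = 2 + (-3 + 9*z)/3 = 2 + (-1 + 3*z) = 1 + 3*z)
V(L) = L²*(1 - L) (V(L) = (1 - L)*L² = L²*(1 - L))
u(D, H) = 1/(-48 + 3*D) (u(D, H) = 1/((1 + 3*D) - 49) = 1/(-48 + 3*D))
(u(174, 107) + V(-164)) + 379 = (1/(3*(-16 + 174)) + (-164)²*(1 - 1*(-164))) + 379 = ((⅓)/158 + 26896*(1 + 164)) + 379 = ((⅓)*(1/158) + 26896*165) + 379 = (1/474 + 4437840) + 379 = 2103536161/474 + 379 = 2103715807/474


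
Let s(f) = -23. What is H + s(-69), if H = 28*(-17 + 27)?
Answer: 257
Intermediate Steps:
H = 280 (H = 28*10 = 280)
H + s(-69) = 280 - 23 = 257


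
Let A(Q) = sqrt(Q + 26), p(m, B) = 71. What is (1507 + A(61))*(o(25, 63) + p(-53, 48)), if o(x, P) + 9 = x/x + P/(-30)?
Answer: 917763/10 + 609*sqrt(87)/10 ≈ 92344.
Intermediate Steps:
o(x, P) = -8 - P/30 (o(x, P) = -9 + (x/x + P/(-30)) = -9 + (1 + P*(-1/30)) = -9 + (1 - P/30) = -8 - P/30)
A(Q) = sqrt(26 + Q)
(1507 + A(61))*(o(25, 63) + p(-53, 48)) = (1507 + sqrt(26 + 61))*((-8 - 1/30*63) + 71) = (1507 + sqrt(87))*((-8 - 21/10) + 71) = (1507 + sqrt(87))*(-101/10 + 71) = (1507 + sqrt(87))*(609/10) = 917763/10 + 609*sqrt(87)/10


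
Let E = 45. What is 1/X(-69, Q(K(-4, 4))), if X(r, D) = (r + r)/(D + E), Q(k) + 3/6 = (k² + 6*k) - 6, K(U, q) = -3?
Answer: -59/276 ≈ -0.21377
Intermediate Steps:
Q(k) = -13/2 + k² + 6*k (Q(k) = -½ + ((k² + 6*k) - 6) = -½ + (-6 + k² + 6*k) = -13/2 + k² + 6*k)
X(r, D) = 2*r/(45 + D) (X(r, D) = (r + r)/(D + 45) = (2*r)/(45 + D) = 2*r/(45 + D))
1/X(-69, Q(K(-4, 4))) = 1/(2*(-69)/(45 + (-13/2 + (-3)² + 6*(-3)))) = 1/(2*(-69)/(45 + (-13/2 + 9 - 18))) = 1/(2*(-69)/(45 - 31/2)) = 1/(2*(-69)/(59/2)) = 1/(2*(-69)*(2/59)) = 1/(-276/59) = -59/276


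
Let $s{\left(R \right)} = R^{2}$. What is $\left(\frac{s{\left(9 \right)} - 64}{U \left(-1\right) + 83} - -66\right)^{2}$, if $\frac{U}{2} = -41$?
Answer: $\frac{118962649}{27225} \approx 4369.6$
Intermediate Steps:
$U = -82$ ($U = 2 \left(-41\right) = -82$)
$\left(\frac{s{\left(9 \right)} - 64}{U \left(-1\right) + 83} - -66\right)^{2} = \left(\frac{9^{2} - 64}{\left(-82\right) \left(-1\right) + 83} - -66\right)^{2} = \left(\frac{81 - 64}{82 + 83} + 66\right)^{2} = \left(\frac{17}{165} + 66\right)^{2} = \left(\frac{10907}{165}\right)^{2} = \frac{118962649}{27225}$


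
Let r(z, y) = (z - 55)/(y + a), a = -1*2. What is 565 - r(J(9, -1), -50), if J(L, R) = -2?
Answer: 29323/52 ≈ 563.90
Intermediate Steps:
a = -2
r(z, y) = (-55 + z)/(-2 + y) (r(z, y) = (z - 55)/(y - 2) = (-55 + z)/(-2 + y))
565 - r(J(9, -1), -50) = 565 - (-55 - 2)/(-2 - 50) = 565 - (-57)/(-52) = 565 - (-1)*(-57)/52 = 565 - 1*57/52 = 565 - 57/52 = 29323/52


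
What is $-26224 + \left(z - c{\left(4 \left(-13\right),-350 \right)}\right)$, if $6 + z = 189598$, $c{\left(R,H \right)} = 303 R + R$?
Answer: $179176$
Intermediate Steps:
$c{\left(R,H \right)} = 304 R$
$z = 189592$ ($z = -6 + 189598 = 189592$)
$-26224 + \left(z - c{\left(4 \left(-13\right),-350 \right)}\right) = -26224 + \left(189592 - 304 \cdot 4 \left(-13\right)\right) = -26224 + \left(189592 - 304 \left(-52\right)\right) = -26224 + \left(189592 - -15808\right) = -26224 + \left(189592 + 15808\right) = -26224 + 205400 = 179176$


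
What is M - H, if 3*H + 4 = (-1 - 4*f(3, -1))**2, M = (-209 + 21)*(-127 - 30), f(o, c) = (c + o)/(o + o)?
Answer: 796919/27 ≈ 29516.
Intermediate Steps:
f(o, c) = (c + o)/(2*o) (f(o, c) = (c + o)/((2*o)) = (c + o)*(1/(2*o)) = (c + o)/(2*o))
M = 29516 (M = -188*(-157) = 29516)
H = 13/27 (H = -4/3 + (-1 - 2*(-1 + 3)/3)**2/3 = -4/3 + (-1 - 2*2/3)**2/3 = -4/3 + (-1 - 4*1/3)**2/3 = -4/3 + (-1 - 4/3)**2/3 = -4/3 + (-7/3)**2/3 = -4/3 + (1/3)*(49/9) = -4/3 + 49/27 = 13/27 ≈ 0.48148)
M - H = 29516 - 1*13/27 = 29516 - 13/27 = 796919/27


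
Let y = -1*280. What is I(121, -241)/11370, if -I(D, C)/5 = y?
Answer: 140/1137 ≈ 0.12313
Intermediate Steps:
y = -280
I(D, C) = 1400 (I(D, C) = -5*(-280) = 1400)
I(121, -241)/11370 = 1400/11370 = 1400*(1/11370) = 140/1137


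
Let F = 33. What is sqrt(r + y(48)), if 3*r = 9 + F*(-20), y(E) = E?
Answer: 13*I ≈ 13.0*I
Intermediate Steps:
r = -217 (r = (9 + 33*(-20))/3 = (9 - 660)/3 = (1/3)*(-651) = -217)
sqrt(r + y(48)) = sqrt(-217 + 48) = sqrt(-169) = 13*I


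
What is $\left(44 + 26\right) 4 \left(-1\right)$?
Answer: $-280$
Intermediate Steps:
$\left(44 + 26\right) 4 \left(-1\right) = 70 \left(-4\right) = -280$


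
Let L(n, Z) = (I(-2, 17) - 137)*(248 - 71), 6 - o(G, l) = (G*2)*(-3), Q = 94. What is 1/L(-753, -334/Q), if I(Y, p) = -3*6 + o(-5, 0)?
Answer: -1/31683 ≈ -3.1563e-5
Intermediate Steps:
o(G, l) = 6 + 6*G (o(G, l) = 6 - G*2*(-3) = 6 - 2*G*(-3) = 6 - (-6)*G = 6 + 6*G)
I(Y, p) = -42 (I(Y, p) = -3*6 + (6 + 6*(-5)) = -18 + (6 - 30) = -18 - 24 = -42)
L(n, Z) = -31683 (L(n, Z) = (-42 - 137)*(248 - 71) = -179*177 = -31683)
1/L(-753, -334/Q) = 1/(-31683) = -1/31683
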